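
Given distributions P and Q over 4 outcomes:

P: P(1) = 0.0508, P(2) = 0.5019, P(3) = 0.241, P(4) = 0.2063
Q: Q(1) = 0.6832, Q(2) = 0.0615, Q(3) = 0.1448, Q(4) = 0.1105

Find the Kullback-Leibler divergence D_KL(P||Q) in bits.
1.6926 bits

D_KL(P||Q) = Σ P(x) log₂(P(x)/Q(x))

Computing term by term:
  P(1)·log₂(P(1)/Q(1)) = 0.0508·log₂(0.0508/0.6832) = -0.19047
  P(2)·log₂(P(2)/Q(2)) = 0.5019·log₂(0.5019/0.0615) = 1.52013
  P(3)·log₂(P(3)/Q(3)) = 0.241·log₂(0.241/0.1448) = 0.17713
  P(4)·log₂(P(4)/Q(4)) = 0.2063·log₂(0.2063/0.1105) = 0.18581

D_KL(P||Q) = -0.19047 + 1.52013 + 0.17713 + 0.18581 = 1.69260 ≈ 1.6926 bits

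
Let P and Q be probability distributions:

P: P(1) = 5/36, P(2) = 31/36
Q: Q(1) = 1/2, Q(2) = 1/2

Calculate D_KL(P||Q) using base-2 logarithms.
0.4187 bits

D_KL(P||Q) = Σ P(x) log₂(P(x)/Q(x))

Computing term by term:
  P(1)·log₂(P(1)/Q(1)) = (5/36)·log₂((5/36)/(1/2)) = -0.25667
  P(2)·log₂(P(2)/Q(2)) = (31/36)·log₂((31/36)/(1/2)) = 0.67534

D_KL(P||Q) = -0.25667 + 0.67534 = 0.41867 ≈ 0.4187 bits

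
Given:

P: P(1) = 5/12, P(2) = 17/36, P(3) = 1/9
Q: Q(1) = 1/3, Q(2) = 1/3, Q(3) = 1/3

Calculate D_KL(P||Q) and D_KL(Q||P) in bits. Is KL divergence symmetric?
D_KL(P||Q) = 0.1953 bits, D_KL(Q||P) = 0.2535 bits. No, KL divergence is not symmetric.

D_KL(P||Q) = Σ P(x) log₂(P(x)/Q(x))

Computing term by term:
  P(1)·log₂(P(1)/Q(1)) = (5/12)·log₂((5/12)/(1/3)) = 0.13414
  P(2)·log₂(P(2)/Q(2)) = (17/36)·log₂((17/36)/(1/3)) = 0.23729
  P(3)·log₂(P(3)/Q(3)) = (1/9)·log₂((1/9)/(1/3)) = -0.17611

D_KL(P||Q) = 0.13414 + 0.23729 - 0.17611 = 0.19532 ≈ 0.1953 bits

D_KL(Q||P) = Σ Q(x) log₂(Q(x)/P(x))

Computing term by term:
  Q(1)·log₂(Q(1)/P(1)) = (1/3)·log₂((1/3)/(5/12)) = -0.10731
  Q(2)·log₂(Q(2)/P(2)) = (1/3)·log₂((1/3)/(17/36)) = -0.16750
  Q(3)·log₂(Q(3)/P(3)) = (1/3)·log₂((1/3)/(1/9)) = 0.52832

D_KL(Q||P) = -0.10731 - 0.16750 + 0.52832 = 0.25351 ≈ 0.2535 bits

These are NOT equal (difference: 0.0582 bits). KL divergence is asymmetric: D_KL(P||Q) ≠ D_KL(Q||P) in general.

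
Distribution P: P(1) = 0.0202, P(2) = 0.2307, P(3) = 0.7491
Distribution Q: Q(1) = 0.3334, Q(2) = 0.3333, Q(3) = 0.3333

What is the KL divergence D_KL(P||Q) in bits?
0.6710 bits

D_KL(P||Q) = Σ P(x) log₂(P(x)/Q(x))

Computing term by term:
  P(1)·log₂(P(1)/Q(1)) = 0.0202·log₂(0.0202/0.3334) = -0.08171
  P(2)·log₂(P(2)/Q(2)) = 0.2307·log₂(0.2307/0.3333) = -0.12246
  P(3)·log₂(P(3)/Q(3)) = 0.7491·log₂(0.7491/0.3333) = 0.87520

D_KL(P||Q) = -0.08171 - 0.12246 + 0.87520 = 0.67103 ≈ 0.6710 bits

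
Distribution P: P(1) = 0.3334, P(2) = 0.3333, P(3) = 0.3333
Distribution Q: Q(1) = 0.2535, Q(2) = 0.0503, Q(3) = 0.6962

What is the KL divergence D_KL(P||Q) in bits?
0.6869 bits

D_KL(P||Q) = Σ P(x) log₂(P(x)/Q(x))

Computing term by term:
  P(1)·log₂(P(1)/Q(1)) = 0.3334·log₂(0.3334/0.2535) = 0.13178
  P(2)·log₂(P(2)/Q(2)) = 0.3333·log₂(0.3333/0.0503) = 0.90931
  P(3)·log₂(P(3)/Q(3)) = 0.3333·log₂(0.3333/0.6962) = -0.35419

D_KL(P||Q) = 0.13178 + 0.90931 - 0.35419 = 0.68690 ≈ 0.6869 bits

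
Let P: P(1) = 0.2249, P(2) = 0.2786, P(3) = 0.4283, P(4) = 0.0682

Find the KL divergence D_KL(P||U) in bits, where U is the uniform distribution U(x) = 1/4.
0.2141 bits

U(i) = 1/4 for all i

D_KL(P||U) = Σ P(x) log₂(P(x) / (1/4))
           = Σ P(x) log₂(P(x)) + log₂(4)
           = log₂(4) - H(P)

H(P) = -Σ P(x) log₂(P(x)):
  -P(1)·log₂(P(1)) = -(0.2249)·log₂(0.2249) = 0.48413
  -P(2)·log₂(P(2)) = -(0.2786)·log₂(0.2786) = 0.51366
  -P(3)·log₂(P(3)) = -(0.4283)·log₂(0.4283) = 0.52394
  -P(4)·log₂(P(4)) = -(0.0682)·log₂(0.0682) = 0.26421
H(P) = 0.48413 + 0.51366 + 0.52394 + 0.26421 = 1.78594 bits

log₂(4) = 2.00000 bits

D_KL(P||U) = 2.00000 - 1.78594 = 0.21406 ≈ 0.2141 bits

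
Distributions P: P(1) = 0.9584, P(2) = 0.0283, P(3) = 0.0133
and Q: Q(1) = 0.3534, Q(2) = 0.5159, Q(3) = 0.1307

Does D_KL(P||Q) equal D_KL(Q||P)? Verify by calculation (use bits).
D_KL(P||Q) = 1.2171 bits, D_KL(Q||P) = 2.0829 bits. No — D_KL(P||Q) ≠ D_KL(Q||P) for this pair.

D_KL(P||Q) = Σ P(x) log₂(P(x)/Q(x))

Computing term by term:
  P(1)·log₂(P(1)/Q(1)) = 0.9584·log₂(0.9584/0.3534) = 1.37945
  P(2)·log₂(P(2)/Q(2)) = 0.0283·log₂(0.0283/0.5159) = -0.11853
  P(3)·log₂(P(3)/Q(3)) = 0.0133·log₂(0.0133/0.1307) = -0.04385

D_KL(P||Q) = 1.37945 - 0.11853 - 0.04385 = 1.21707 ≈ 1.2171 bits

D_KL(Q||P) = Σ Q(x) log₂(Q(x)/P(x))

Computing term by term:
  Q(1)·log₂(Q(1)/P(1)) = 0.3534·log₂(0.3534/0.9584) = -0.50866
  Q(2)·log₂(Q(2)/P(2)) = 0.5159·log₂(0.5159/0.0283) = 2.16070
  Q(3)·log₂(Q(3)/P(3)) = 0.1307·log₂(0.1307/0.0133) = 0.43089

D_KL(Q||P) = -0.50866 + 2.16070 + 0.43089 = 2.08293 ≈ 2.0829 bits

These are NOT equal (difference: 0.8658 bits). KL divergence is asymmetric: D_KL(P||Q) ≠ D_KL(Q||P) in general.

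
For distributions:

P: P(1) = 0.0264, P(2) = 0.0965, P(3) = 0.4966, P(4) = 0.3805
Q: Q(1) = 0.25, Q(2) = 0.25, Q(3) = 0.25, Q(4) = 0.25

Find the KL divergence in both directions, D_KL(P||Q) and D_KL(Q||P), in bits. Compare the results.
D_KL(P||Q) = 0.5041 bits, D_KL(Q||P) = 0.7551 bits. D_KL(Q||P) is larger than D_KL(P||Q) by 0.2510 bits; the two directions differ.

D_KL(P||Q) = Σ P(x) log₂(P(x)/Q(x))

Computing term by term:
  P(1)·log₂(P(1)/Q(1)) = 0.0264·log₂(0.0264/0.25) = -0.08562
  P(2)·log₂(P(2)/Q(2)) = 0.0965·log₂(0.0965/0.25) = -0.13253
  P(3)·log₂(P(3)/Q(3)) = 0.4966·log₂(0.4966/0.25) = 0.49171
  P(4)·log₂(P(4)/Q(4)) = 0.3805·log₂(0.3805/0.25) = 0.23057

D_KL(P||Q) = -0.08562 - 0.13253 + 0.49171 + 0.23057 = 0.50413 ≈ 0.5041 bits

D_KL(Q||P) = Σ Q(x) log₂(Q(x)/P(x))

Computing term by term:
  Q(1)·log₂(Q(1)/P(1)) = 0.25·log₂(0.25/0.0264) = 0.81083
  Q(2)·log₂(Q(2)/P(2)) = 0.25·log₂(0.25/0.0965) = 0.34333
  Q(3)·log₂(Q(3)/P(3)) = 0.25·log₂(0.25/0.4966) = -0.24754
  Q(4)·log₂(Q(4)/P(4)) = 0.25·log₂(0.25/0.3805) = -0.15149

D_KL(Q||P) = 0.81083 + 0.34333 - 0.24754 - 0.15149 = 0.75513 ≈ 0.7551 bits

These are NOT equal (difference: 0.2510 bits). KL divergence is asymmetric: D_KL(P||Q) ≠ D_KL(Q||P) in general.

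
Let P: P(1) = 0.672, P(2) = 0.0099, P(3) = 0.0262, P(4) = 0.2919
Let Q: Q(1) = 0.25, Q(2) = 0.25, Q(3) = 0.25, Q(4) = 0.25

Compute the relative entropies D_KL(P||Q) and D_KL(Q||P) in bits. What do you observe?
D_KL(P||Q) = 0.8925 bits, D_KL(Q||P) = 1.5656 bits. The two directions give different values (D_KL(Q||P) exceeds D_KL(P||Q) by 0.6731 bits): KL divergence is asymmetric.

D_KL(P||Q) = Σ P(x) log₂(P(x)/Q(x))

Computing term by term:
  P(1)·log₂(P(1)/Q(1)) = 0.672·log₂(0.672/0.25) = 0.95863
  P(2)·log₂(P(2)/Q(2)) = 0.0099·log₂(0.0099/0.25) = -0.04612
  P(3)·log₂(P(3)/Q(3)) = 0.0262·log₂(0.0262/0.25) = -0.08526
  P(4)·log₂(P(4)/Q(4)) = 0.2919·log₂(0.2919/0.25) = 0.06525

D_KL(P||Q) = 0.95863 - 0.04612 - 0.08526 + 0.06525 = 0.89250 ≈ 0.8925 bits

D_KL(Q||P) = Σ Q(x) log₂(Q(x)/P(x))

Computing term by term:
  Q(1)·log₂(Q(1)/P(1)) = 0.25·log₂(0.25/0.672) = -0.35663
  Q(2)·log₂(Q(2)/P(2)) = 0.25·log₂(0.25/0.0099) = 1.16459
  Q(3)·log₂(Q(3)/P(3)) = 0.25·log₂(0.25/0.0262) = 0.81357
  Q(4)·log₂(Q(4)/P(4)) = 0.25·log₂(0.25/0.2919) = -0.05589

D_KL(Q||P) = -0.35663 + 1.16459 + 0.81357 - 0.05589 = 1.56564 ≈ 1.5656 bits

These are NOT equal (difference: 0.6731 bits). KL divergence is asymmetric: D_KL(P||Q) ≠ D_KL(Q||P) in general.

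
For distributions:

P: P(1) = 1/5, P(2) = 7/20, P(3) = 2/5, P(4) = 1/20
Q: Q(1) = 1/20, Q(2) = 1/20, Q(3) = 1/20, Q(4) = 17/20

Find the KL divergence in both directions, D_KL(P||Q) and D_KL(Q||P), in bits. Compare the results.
D_KL(P||Q) = 2.3782 bits, D_KL(Q||P) = 3.0840 bits. D_KL(Q||P) is larger than D_KL(P||Q) by 0.7058 bits; the two directions differ.

D_KL(P||Q) = Σ P(x) log₂(P(x)/Q(x))

Computing term by term:
  P(1)·log₂(P(1)/Q(1)) = (1/5)·log₂((1/5)/(1/20)) = 0.40000
  P(2)·log₂(P(2)/Q(2)) = (7/20)·log₂((7/20)/(1/20)) = 0.98257
  P(3)·log₂(P(3)/Q(3)) = (2/5)·log₂((2/5)/(1/20)) = 1.20000
  P(4)·log₂(P(4)/Q(4)) = (1/20)·log₂((1/20)/(17/20)) = -0.20437

D_KL(P||Q) = 0.40000 + 0.98257 + 1.20000 - 0.20437 = 2.37820 ≈ 2.3782 bits

D_KL(Q||P) = Σ Q(x) log₂(Q(x)/P(x))

Computing term by term:
  Q(1)·log₂(Q(1)/P(1)) = (1/20)·log₂((1/20)/(1/5)) = -0.10000
  Q(2)·log₂(Q(2)/P(2)) = (1/20)·log₂((1/20)/(7/20)) = -0.14037
  Q(3)·log₂(Q(3)/P(3)) = (1/20)·log₂((1/20)/(2/5)) = -0.15000
  Q(4)·log₂(Q(4)/P(4)) = (17/20)·log₂((17/20)/(1/20)) = 3.47434

D_KL(Q||P) = -0.10000 - 0.14037 - 0.15000 + 3.47434 = 3.08397 ≈ 3.0840 bits

These are NOT equal (difference: 0.7058 bits). KL divergence is asymmetric: D_KL(P||Q) ≠ D_KL(Q||P) in general.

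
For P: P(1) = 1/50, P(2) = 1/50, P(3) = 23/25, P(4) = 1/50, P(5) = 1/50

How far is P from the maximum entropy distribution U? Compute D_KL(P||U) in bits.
1.7597 bits

U(i) = 1/5 for all i

D_KL(P||U) = Σ P(x) log₂(P(x) / (1/5))
           = Σ P(x) log₂(P(x)) + log₂(5)
           = log₂(5) - H(P)

H(P) = -Σ P(x) log₂(P(x)):
  -P(1)·log₂(P(1)) = -(1/50)·log₂(1/50) = 0.11288
  -P(2)·log₂(P(2)) = -(1/50)·log₂(1/50) = 0.11288
  -P(3)·log₂(P(3)) = -(23/25)·log₂(23/25) = 0.11067
  -P(4)·log₂(P(4)) = -(1/50)·log₂(1/50) = 0.11288
  -P(5)·log₂(P(5)) = -(1/50)·log₂(1/50) = 0.11288
H(P) = 0.11288 + 0.11288 + 0.11067 + 0.11288 + 0.11288 = 0.56219 bits

log₂(5) = 2.32193 bits

D_KL(P||U) = 2.32193 - 0.56219 = 1.75974 ≈ 1.7597 bits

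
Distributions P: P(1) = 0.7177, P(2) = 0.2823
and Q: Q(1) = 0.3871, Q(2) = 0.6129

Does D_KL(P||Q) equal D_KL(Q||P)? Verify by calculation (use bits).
D_KL(P||Q) = 0.3235 bits, D_KL(Q||P) = 0.3407 bits. No — D_KL(P||Q) ≠ D_KL(Q||P) for this pair.

D_KL(P||Q) = Σ P(x) log₂(P(x)/Q(x))

Computing term by term:
  P(1)·log₂(P(1)/Q(1)) = 0.7177·log₂(0.7177/0.3871) = 0.63924
  P(2)·log₂(P(2)/Q(2)) = 0.2823·log₂(0.2823/0.6129) = -0.31573

D_KL(P||Q) = 0.63924 - 0.31573 = 0.32351 ≈ 0.3235 bits

D_KL(Q||P) = Σ Q(x) log₂(Q(x)/P(x))

Computing term by term:
  Q(1)·log₂(Q(1)/P(1)) = 0.3871·log₂(0.3871/0.7177) = -0.34478
  Q(2)·log₂(Q(2)/P(2)) = 0.6129·log₂(0.6129/0.2823) = 0.68548

D_KL(Q||P) = -0.34478 + 0.68548 = 0.34070 ≈ 0.3407 bits

These are NOT equal (difference: 0.0172 bits). KL divergence is asymmetric: D_KL(P||Q) ≠ D_KL(Q||P) in general.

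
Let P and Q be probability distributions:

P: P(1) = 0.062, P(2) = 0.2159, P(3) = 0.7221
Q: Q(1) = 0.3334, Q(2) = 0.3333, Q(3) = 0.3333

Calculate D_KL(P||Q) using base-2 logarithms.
0.5197 bits

D_KL(P||Q) = Σ P(x) log₂(P(x)/Q(x))

Computing term by term:
  P(1)·log₂(P(1)/Q(1)) = 0.062·log₂(0.062/0.3334) = -0.15047
  P(2)·log₂(P(2)/Q(2)) = 0.2159·log₂(0.2159/0.3333) = -0.13525
  P(3)·log₂(P(3)/Q(3)) = 0.7221·log₂(0.7221/0.3333) = 0.80541

D_KL(P||Q) = -0.15047 - 0.13525 + 0.80541 = 0.51969 ≈ 0.5197 bits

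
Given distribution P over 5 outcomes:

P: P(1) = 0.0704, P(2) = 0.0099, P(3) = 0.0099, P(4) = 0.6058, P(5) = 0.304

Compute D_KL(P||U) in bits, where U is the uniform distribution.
0.9603 bits

U(i) = 1/5 for all i

D_KL(P||U) = Σ P(x) log₂(P(x) / (1/5))
           = Σ P(x) log₂(P(x)) + log₂(5)
           = log₂(5) - H(P)

H(P) = -Σ P(x) log₂(P(x)):
  -P(1)·log₂(P(1)) = -(0.0704)·log₂(0.0704) = 0.26951
  -P(2)·log₂(P(2)) = -(0.0099)·log₂(0.0099) = 0.06592
  -P(3)·log₂(P(3)) = -(0.0099)·log₂(0.0099) = 0.06592
  -P(4)·log₂(P(4)) = -(0.6058)·log₂(0.6058) = 0.43805
  -P(5)·log₂(P(5)) = -(0.304)·log₂(0.304) = 0.52223
H(P) = 0.26951 + 0.06592 + 0.06592 + 0.43805 + 0.52223 = 1.36163 bits

log₂(5) = 2.32193 bits

D_KL(P||U) = 2.32193 - 1.36163 = 0.96030 ≈ 0.9603 bits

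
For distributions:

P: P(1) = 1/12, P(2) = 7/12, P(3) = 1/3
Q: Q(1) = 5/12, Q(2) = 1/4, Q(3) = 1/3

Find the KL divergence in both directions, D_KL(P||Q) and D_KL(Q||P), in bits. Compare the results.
D_KL(P||Q) = 0.5196 bits, D_KL(Q||P) = 0.6619 bits. D_KL(Q||P) is larger than D_KL(P||Q) by 0.1423 bits; the two directions differ.

D_KL(P||Q) = Σ P(x) log₂(P(x)/Q(x))

Computing term by term:
  P(1)·log₂(P(1)/Q(1)) = (1/12)·log₂((1/12)/(5/12)) = -0.19349
  P(2)·log₂(P(2)/Q(2)) = (7/12)·log₂((7/12)/(1/4)) = 0.71306
  P(3)·log₂(P(3)/Q(3)) = (1/3)·log₂((1/3)/(1/3)) = 0.00000

D_KL(P||Q) = -0.19349 + 0.71306 + 0.00000 = 0.51957 ≈ 0.5196 bits

D_KL(Q||P) = Σ Q(x) log₂(Q(x)/P(x))

Computing term by term:
  Q(1)·log₂(Q(1)/P(1)) = (5/12)·log₂((5/12)/(1/12)) = 0.96747
  Q(2)·log₂(Q(2)/P(2)) = (1/4)·log₂((1/4)/(7/12)) = -0.30560
  Q(3)·log₂(Q(3)/P(3)) = (1/3)·log₂((1/3)/(1/3)) = 0.00000

D_KL(Q||P) = 0.96747 - 0.30560 + 0.00000 = 0.66187 ≈ 0.6619 bits

These are NOT equal (difference: 0.1423 bits). KL divergence is asymmetric: D_KL(P||Q) ≠ D_KL(Q||P) in general.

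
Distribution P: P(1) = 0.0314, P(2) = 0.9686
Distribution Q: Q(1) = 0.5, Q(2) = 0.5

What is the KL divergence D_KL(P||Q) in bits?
0.7986 bits

D_KL(P||Q) = Σ P(x) log₂(P(x)/Q(x))

Computing term by term:
  P(1)·log₂(P(1)/Q(1)) = 0.0314·log₂(0.0314/0.5) = -0.12538
  P(2)·log₂(P(2)/Q(2)) = 0.9686·log₂(0.9686/0.5) = 0.92402

D_KL(P||Q) = -0.12538 + 0.92402 = 0.79864 ≈ 0.7986 bits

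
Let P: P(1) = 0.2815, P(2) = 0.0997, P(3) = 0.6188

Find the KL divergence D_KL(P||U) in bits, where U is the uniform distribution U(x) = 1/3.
0.3100 bits

U(i) = 1/3 for all i

D_KL(P||U) = Σ P(x) log₂(P(x) / (1/3))
           = Σ P(x) log₂(P(x)) + log₂(3)
           = log₂(3) - H(P)

H(P) = -Σ P(x) log₂(P(x)):
  -P(1)·log₂(P(1)) = -(0.2815)·log₂(0.2815) = 0.51481
  -P(2)·log₂(P(2)) = -(0.0997)·log₂(0.0997) = 0.33163
  -P(3)·log₂(P(3)) = -(0.6188)·log₂(0.6188) = 0.42849
H(P) = 0.51481 + 0.33163 + 0.42849 = 1.27493 bits

log₂(3) = 1.58496 bits

D_KL(P||U) = 1.58496 - 1.27493 = 0.31003 ≈ 0.3100 bits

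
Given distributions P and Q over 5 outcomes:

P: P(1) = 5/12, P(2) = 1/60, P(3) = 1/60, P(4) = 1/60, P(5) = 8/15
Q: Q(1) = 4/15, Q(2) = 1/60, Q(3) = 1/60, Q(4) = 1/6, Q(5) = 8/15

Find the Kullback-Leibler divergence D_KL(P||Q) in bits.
0.2129 bits

D_KL(P||Q) = Σ P(x) log₂(P(x)/Q(x))

Computing term by term:
  P(1)·log₂(P(1)/Q(1)) = (5/12)·log₂((5/12)/(4/15)) = 0.26827
  P(2)·log₂(P(2)/Q(2)) = (1/60)·log₂((1/60)/(1/60)) = 0.00000
  P(3)·log₂(P(3)/Q(3)) = (1/60)·log₂((1/60)/(1/60)) = 0.00000
  P(4)·log₂(P(4)/Q(4)) = (1/60)·log₂((1/60)/(1/6)) = -0.05537
  P(5)·log₂(P(5)/Q(5)) = (8/15)·log₂((8/15)/(8/15)) = 0.00000

D_KL(P||Q) = 0.26827 + 0.00000 + 0.00000 - 0.05537 + 0.00000 = 0.21290 ≈ 0.2129 bits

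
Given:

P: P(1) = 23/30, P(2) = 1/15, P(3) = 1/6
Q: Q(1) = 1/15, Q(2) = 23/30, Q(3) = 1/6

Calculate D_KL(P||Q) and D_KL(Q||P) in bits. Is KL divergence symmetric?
D_KL(P||Q) = 2.4665 bits, D_KL(Q||P) = 2.4665 bits. The two values coincide for this particular pair, but no — KL divergence is not symmetric in general.

D_KL(P||Q) = Σ P(x) log₂(P(x)/Q(x))

Computing term by term:
  P(1)·log₂(P(1)/Q(1)) = (23/30)·log₂((23/30)/(1/15)) = 2.70140
  P(2)·log₂(P(2)/Q(2)) = (1/15)·log₂((1/15)/(23/30)) = -0.23490
  P(3)·log₂(P(3)/Q(3)) = (1/6)·log₂((1/6)/(1/6)) = 0.00000

D_KL(P||Q) = 2.70140 - 0.23490 + 0.00000 = 2.46650 ≈ 2.4665 bits

D_KL(Q||P) = Σ Q(x) log₂(Q(x)/P(x))

Computing term by term:
  Q(1)·log₂(Q(1)/P(1)) = (1/15)·log₂((1/15)/(23/30)) = -0.23490
  Q(2)·log₂(Q(2)/P(2)) = (23/30)·log₂((23/30)/(1/15)) = 2.70140
  Q(3)·log₂(Q(3)/P(3)) = (1/6)·log₂((1/6)/(1/6)) = 0.00000

D_KL(Q||P) = -0.23490 + 2.70140 + 0.00000 = 2.46650 ≈ 2.4665 bits

These ARE equal here. Q is P with outcomes relabeled (Q(1) = P(2), Q(2) = P(1)) by a relabeling that is its own inverse, so the two sums contain exactly the same terms in a different order. This is a special case — KL divergence is not symmetric in general: D_KL(P||Q) ≠ D_KL(Q||P) for most P, Q.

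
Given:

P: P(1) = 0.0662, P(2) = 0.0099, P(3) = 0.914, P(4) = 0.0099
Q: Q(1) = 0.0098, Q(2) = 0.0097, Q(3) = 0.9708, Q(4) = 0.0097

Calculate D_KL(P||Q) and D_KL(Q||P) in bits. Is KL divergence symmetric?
D_KL(P||Q) = 0.1035 bits, D_KL(Q||P) = 0.0569 bits. No, KL divergence is not symmetric.

D_KL(P||Q) = Σ P(x) log₂(P(x)/Q(x))

Computing term by term:
  P(1)·log₂(P(1)/Q(1)) = 0.0662·log₂(0.0662/0.0098) = 0.18245
  P(2)·log₂(P(2)/Q(2)) = 0.0099·log₂(0.0099/0.0097) = 0.00029
  P(3)·log₂(P(3)/Q(3)) = 0.914·log₂(0.914/0.9708) = -0.07950
  P(4)·log₂(P(4)/Q(4)) = 0.0099·log₂(0.0099/0.0097) = 0.00029

D_KL(P||Q) = 0.18245 + 0.00029 - 0.07950 + 0.00029 = 0.10353 ≈ 0.1035 bits

D_KL(Q||P) = Σ Q(x) log₂(Q(x)/P(x))

Computing term by term:
  Q(1)·log₂(Q(1)/P(1)) = 0.0098·log₂(0.0098/0.0662) = -0.02701
  Q(2)·log₂(Q(2)/P(2)) = 0.0097·log₂(0.0097/0.0099) = -0.00029
  Q(3)·log₂(Q(3)/P(3)) = 0.9708·log₂(0.9708/0.914) = 0.08444
  Q(4)·log₂(Q(4)/P(4)) = 0.0097·log₂(0.0097/0.0099) = -0.00029

D_KL(Q||P) = -0.02701 - 0.00029 + 0.08444 - 0.00029 = 0.05685 ≈ 0.0569 bits

These are NOT equal (difference: 0.0466 bits). KL divergence is asymmetric: D_KL(P||Q) ≠ D_KL(Q||P) in general.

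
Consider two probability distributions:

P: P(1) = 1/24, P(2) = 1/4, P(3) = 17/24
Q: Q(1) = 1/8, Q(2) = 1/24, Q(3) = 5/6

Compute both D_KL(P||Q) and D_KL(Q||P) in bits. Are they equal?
D_KL(P||Q) = 0.4141 bits, D_KL(Q||P) = 0.2858 bits. No, they are not equal.

D_KL(P||Q) = Σ P(x) log₂(P(x)/Q(x))

Computing term by term:
  P(1)·log₂(P(1)/Q(1)) = (1/24)·log₂((1/24)/(1/8)) = -0.06604
  P(2)·log₂(P(2)/Q(2)) = (1/4)·log₂((1/4)/(1/24)) = 0.64624
  P(3)·log₂(P(3)/Q(3)) = (17/24)·log₂((17/24)/(5/6)) = -0.16608

D_KL(P||Q) = -0.06604 + 0.64624 - 0.16608 = 0.41412 ≈ 0.4141 bits

D_KL(Q||P) = Σ Q(x) log₂(Q(x)/P(x))

Computing term by term:
  Q(1)·log₂(Q(1)/P(1)) = (1/8)·log₂((1/8)/(1/24)) = 0.19812
  Q(2)·log₂(Q(2)/P(2)) = (1/24)·log₂((1/24)/(1/4)) = -0.10771
  Q(3)·log₂(Q(3)/P(3)) = (5/6)·log₂((5/6)/(17/24)) = 0.19539

D_KL(Q||P) = 0.19812 - 0.10771 + 0.19539 = 0.28580 ≈ 0.2858 bits

These are NOT equal (difference: 0.1283 bits). KL divergence is asymmetric: D_KL(P||Q) ≠ D_KL(Q||P) in general.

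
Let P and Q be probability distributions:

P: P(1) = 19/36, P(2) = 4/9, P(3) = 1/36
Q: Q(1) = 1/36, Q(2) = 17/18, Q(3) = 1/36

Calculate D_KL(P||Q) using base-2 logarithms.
1.7586 bits

D_KL(P||Q) = Σ P(x) log₂(P(x)/Q(x))

Computing term by term:
  P(1)·log₂(P(1)/Q(1)) = (19/36)·log₂((19/36)/(1/36)) = 2.24196
  P(2)·log₂(P(2)/Q(2)) = (4/9)·log₂((4/9)/(17/18)) = -0.48332
  P(3)·log₂(P(3)/Q(3)) = (1/36)·log₂((1/36)/(1/36)) = 0.00000

D_KL(P||Q) = 2.24196 - 0.48332 + 0.00000 = 1.75864 ≈ 1.7586 bits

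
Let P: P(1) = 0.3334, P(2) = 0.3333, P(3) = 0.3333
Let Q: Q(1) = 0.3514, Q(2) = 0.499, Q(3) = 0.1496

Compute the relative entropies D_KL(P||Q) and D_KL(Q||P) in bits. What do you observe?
D_KL(P||Q) = 0.1659 bits, D_KL(Q||P) = 0.1443 bits. The two directions give different values (D_KL(P||Q) exceeds D_KL(Q||P) by 0.0216 bits): KL divergence is asymmetric.

D_KL(P||Q) = Σ P(x) log₂(P(x)/Q(x))

Computing term by term:
  P(1)·log₂(P(1)/Q(1)) = 0.3334·log₂(0.3334/0.3514) = -0.02529
  P(2)·log₂(P(2)/Q(2)) = 0.3333·log₂(0.3333/0.499) = -0.19405
  P(3)·log₂(P(3)/Q(3)) = 0.3333·log₂(0.3333/0.1496) = 0.38520

D_KL(P||Q) = -0.02529 - 0.19405 + 0.38520 = 0.16586 ≈ 0.1659 bits

D_KL(Q||P) = Σ Q(x) log₂(Q(x)/P(x))

Computing term by term:
  Q(1)·log₂(Q(1)/P(1)) = 0.3514·log₂(0.3514/0.3334) = 0.02666
  Q(2)·log₂(Q(2)/P(2)) = 0.499·log₂(0.499/0.3333) = 0.29053
  Q(3)·log₂(Q(3)/P(3)) = 0.1496·log₂(0.1496/0.3333) = -0.17289

D_KL(Q||P) = 0.02666 + 0.29053 - 0.17289 = 0.14430 ≈ 0.1443 bits

These are NOT equal (difference: 0.0216 bits). KL divergence is asymmetric: D_KL(P||Q) ≠ D_KL(Q||P) in general.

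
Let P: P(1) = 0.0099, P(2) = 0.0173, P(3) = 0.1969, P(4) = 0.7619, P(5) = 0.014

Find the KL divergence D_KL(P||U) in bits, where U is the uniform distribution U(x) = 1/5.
1.3080 bits

U(i) = 1/5 for all i

D_KL(P||U) = Σ P(x) log₂(P(x) / (1/5))
           = Σ P(x) log₂(P(x)) + log₂(5)
           = log₂(5) - H(P)

H(P) = -Σ P(x) log₂(P(x)):
  -P(1)·log₂(P(1)) = -(0.0099)·log₂(0.0099) = 0.06592
  -P(2)·log₂(P(2)) = -(0.0173)·log₂(0.0173) = 0.10126
  -P(3)·log₂(P(3)) = -(0.1969)·log₂(0.1969) = 0.46163
  -P(4)·log₂(P(4)) = -(0.7619)·log₂(0.7619) = 0.29891
  -P(5)·log₂(P(5)) = -(0.014)·log₂(0.014) = 0.08622
H(P) = 0.06592 + 0.10126 + 0.46163 + 0.29891 + 0.08622 = 1.01394 bits

log₂(5) = 2.32193 bits

D_KL(P||U) = 2.32193 - 1.01394 = 1.30799 ≈ 1.3080 bits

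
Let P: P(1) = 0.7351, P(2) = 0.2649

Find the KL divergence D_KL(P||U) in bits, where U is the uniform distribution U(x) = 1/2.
0.1659 bits

U(i) = 1/2 for all i

D_KL(P||U) = Σ P(x) log₂(P(x) / (1/2))
           = Σ P(x) log₂(P(x)) + log₂(2)
           = log₂(2) - H(P)

H(P) = -Σ P(x) log₂(P(x)):
  -P(1)·log₂(P(1)) = -(0.7351)·log₂(0.7351) = 0.32638
  -P(2)·log₂(P(2)) = -(0.2649)·log₂(0.2649) = 0.50768
H(P) = 0.32638 + 0.50768 = 0.83406 bits

log₂(2) = 1.00000 bits

D_KL(P||U) = 1.00000 - 0.83406 = 0.16594 ≈ 0.1659 bits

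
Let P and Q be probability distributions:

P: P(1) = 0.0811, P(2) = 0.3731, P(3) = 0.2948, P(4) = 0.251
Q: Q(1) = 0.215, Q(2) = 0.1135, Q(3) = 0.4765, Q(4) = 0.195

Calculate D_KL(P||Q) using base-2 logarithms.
0.4137 bits

D_KL(P||Q) = Σ P(x) log₂(P(x)/Q(x))

Computing term by term:
  P(1)·log₂(P(1)/Q(1)) = 0.0811·log₂(0.0811/0.215) = -0.11407
  P(2)·log₂(P(2)/Q(2)) = 0.3731·log₂(0.3731/0.1135) = 0.64056
  P(3)·log₂(P(3)/Q(3)) = 0.2948·log₂(0.2948/0.4765) = -0.20422
  P(4)·log₂(P(4)/Q(4)) = 0.251·log₂(0.251/0.195) = 0.09142

D_KL(P||Q) = -0.11407 + 0.64056 - 0.20422 + 0.09142 = 0.41369 ≈ 0.4137 bits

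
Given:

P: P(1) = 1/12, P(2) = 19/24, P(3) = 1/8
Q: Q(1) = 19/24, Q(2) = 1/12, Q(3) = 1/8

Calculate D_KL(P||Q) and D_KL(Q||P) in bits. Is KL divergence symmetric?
D_KL(P||Q) = 2.3006 bits, D_KL(Q||P) = 2.3006 bits. The two values coincide for this particular pair, but no — KL divergence is not symmetric in general.

D_KL(P||Q) = Σ P(x) log₂(P(x)/Q(x))

Computing term by term:
  P(1)·log₂(P(1)/Q(1)) = (1/12)·log₂((1/12)/(19/24)) = -0.27066
  P(2)·log₂(P(2)/Q(2)) = (19/24)·log₂((19/24)/(1/12)) = 2.57128
  P(3)·log₂(P(3)/Q(3)) = (1/8)·log₂((1/8)/(1/8)) = 0.00000

D_KL(P||Q) = -0.27066 + 2.57128 + 0.00000 = 2.30062 ≈ 2.3006 bits

D_KL(Q||P) = Σ Q(x) log₂(Q(x)/P(x))

Computing term by term:
  Q(1)·log₂(Q(1)/P(1)) = (19/24)·log₂((19/24)/(1/12)) = 2.57128
  Q(2)·log₂(Q(2)/P(2)) = (1/12)·log₂((1/12)/(19/24)) = -0.27066
  Q(3)·log₂(Q(3)/P(3)) = (1/8)·log₂((1/8)/(1/8)) = 0.00000

D_KL(Q||P) = 2.57128 - 0.27066 + 0.00000 = 2.30062 ≈ 2.3006 bits

These ARE equal here. Q is P with outcomes relabeled (Q(1) = P(2), Q(2) = P(1)) by a relabeling that is its own inverse, so the two sums contain exactly the same terms in a different order. This is a special case — KL divergence is not symmetric in general: D_KL(P||Q) ≠ D_KL(Q||P) for most P, Q.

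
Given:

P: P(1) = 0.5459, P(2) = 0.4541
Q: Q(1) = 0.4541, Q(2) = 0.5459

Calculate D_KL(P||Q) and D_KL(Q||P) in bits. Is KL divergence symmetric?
D_KL(P||Q) = 0.0244 bits, D_KL(Q||P) = 0.0244 bits. The two values coincide for this particular pair, but no — KL divergence is not symmetric in general.

D_KL(P||Q) = Σ P(x) log₂(P(x)/Q(x))

Computing term by term:
  P(1)·log₂(P(1)/Q(1)) = 0.5459·log₂(0.5459/0.4541) = 0.14501
  P(2)·log₂(P(2)/Q(2)) = 0.4541·log₂(0.4541/0.5459) = -0.12062

D_KL(P||Q) = 0.14501 - 0.12062 = 0.02439 ≈ 0.0244 bits

D_KL(Q||P) = Σ Q(x) log₂(Q(x)/P(x))

Computing term by term:
  Q(1)·log₂(Q(1)/P(1)) = 0.4541·log₂(0.4541/0.5459) = -0.12062
  Q(2)·log₂(Q(2)/P(2)) = 0.5459·log₂(0.5459/0.4541) = 0.14501

D_KL(Q||P) = -0.12062 + 0.14501 = 0.02439 ≈ 0.0244 bits

These ARE equal here. Q is P with outcomes relabeled (Q(1) = P(2), Q(2) = P(1)) by a relabeling that is its own inverse, so the two sums contain exactly the same terms in a different order. This is a special case — KL divergence is not symmetric in general: D_KL(P||Q) ≠ D_KL(Q||P) for most P, Q.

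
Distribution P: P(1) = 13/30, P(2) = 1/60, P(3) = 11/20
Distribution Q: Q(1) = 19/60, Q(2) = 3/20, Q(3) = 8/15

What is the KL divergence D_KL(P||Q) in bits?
0.1677 bits

D_KL(P||Q) = Σ P(x) log₂(P(x)/Q(x))

Computing term by term:
  P(1)·log₂(P(1)/Q(1)) = (13/30)·log₂((13/30)/(19/60)) = 0.19609
  P(2)·log₂(P(2)/Q(2)) = (1/60)·log₂((1/60)/(3/20)) = -0.05283
  P(3)·log₂(P(3)/Q(3)) = (11/20)·log₂((11/20)/(8/15)) = 0.02442

D_KL(P||Q) = 0.19609 - 0.05283 + 0.02442 = 0.16768 ≈ 0.1677 bits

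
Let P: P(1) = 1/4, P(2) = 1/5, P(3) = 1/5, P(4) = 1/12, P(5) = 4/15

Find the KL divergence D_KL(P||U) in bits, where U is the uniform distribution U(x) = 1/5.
0.0859 bits

U(i) = 1/5 for all i

D_KL(P||U) = Σ P(x) log₂(P(x) / (1/5))
           = Σ P(x) log₂(P(x)) + log₂(5)
           = log₂(5) - H(P)

H(P) = -Σ P(x) log₂(P(x)):
  -P(1)·log₂(P(1)) = -(1/4)·log₂(1/4) = 0.50000
  -P(2)·log₂(P(2)) = -(1/5)·log₂(1/5) = 0.46439
  -P(3)·log₂(P(3)) = -(1/5)·log₂(1/5) = 0.46439
  -P(4)·log₂(P(4)) = -(1/12)·log₂(1/12) = 0.29875
  -P(5)·log₂(P(5)) = -(4/15)·log₂(4/15) = 0.50850
H(P) = 0.50000 + 0.46439 + 0.46439 + 0.29875 + 0.50850 = 2.23603 bits

log₂(5) = 2.32193 bits

D_KL(P||U) = 2.32193 - 2.23603 = 0.08590 ≈ 0.0859 bits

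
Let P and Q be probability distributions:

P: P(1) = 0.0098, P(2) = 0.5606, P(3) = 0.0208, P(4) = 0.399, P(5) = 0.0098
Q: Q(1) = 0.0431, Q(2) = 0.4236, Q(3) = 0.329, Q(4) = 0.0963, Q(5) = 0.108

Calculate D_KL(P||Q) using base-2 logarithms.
0.9072 bits

D_KL(P||Q) = Σ P(x) log₂(P(x)/Q(x))

Computing term by term:
  P(1)·log₂(P(1)/Q(1)) = 0.0098·log₂(0.0098/0.0431) = -0.02094
  P(2)·log₂(P(2)/Q(2)) = 0.5606·log₂(0.5606/0.4236) = 0.22663
  P(3)·log₂(P(3)/Q(3)) = 0.0208·log₂(0.0208/0.329) = -0.08286
  P(4)·log₂(P(4)/Q(4)) = 0.399·log₂(0.399/0.0963) = 0.81826
  P(5)·log₂(P(5)/Q(5)) = 0.0098·log₂(0.0098/0.108) = -0.03393

D_KL(P||Q) = -0.02094 + 0.22663 - 0.08286 + 0.81826 - 0.03393 = 0.90716 ≈ 0.9072 bits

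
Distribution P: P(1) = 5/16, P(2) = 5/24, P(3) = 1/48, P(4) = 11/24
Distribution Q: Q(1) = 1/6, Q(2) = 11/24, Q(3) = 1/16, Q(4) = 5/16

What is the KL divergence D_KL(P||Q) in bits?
0.2667 bits

D_KL(P||Q) = Σ P(x) log₂(P(x)/Q(x))

Computing term by term:
  P(1)·log₂(P(1)/Q(1)) = (5/16)·log₂((5/16)/(1/6)) = 0.28340
  P(2)·log₂(P(2)/Q(2)) = (5/24)·log₂((5/24)/(11/24)) = -0.23698
  P(3)·log₂(P(3)/Q(3)) = (1/48)·log₂((1/48)/(1/16)) = -0.03302
  P(4)·log₂(P(4)/Q(4)) = (11/24)·log₂((11/24)/(5/16)) = 0.25325

D_KL(P||Q) = 0.28340 - 0.23698 - 0.03302 + 0.25325 = 0.26665 ≈ 0.2667 bits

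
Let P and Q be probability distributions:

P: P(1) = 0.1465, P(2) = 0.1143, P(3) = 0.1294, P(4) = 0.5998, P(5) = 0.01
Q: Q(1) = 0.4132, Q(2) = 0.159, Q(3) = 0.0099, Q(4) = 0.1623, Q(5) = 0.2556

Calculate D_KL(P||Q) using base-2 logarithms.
1.2906 bits

D_KL(P||Q) = Σ P(x) log₂(P(x)/Q(x))

Computing term by term:
  P(1)·log₂(P(1)/Q(1)) = 0.1465·log₂(0.1465/0.4132) = -0.21916
  P(2)·log₂(P(2)/Q(2)) = 0.1143·log₂(0.1143/0.159) = -0.05443
  P(3)·log₂(P(3)/Q(3)) = 0.1294·log₂(0.1294/0.0099) = 0.47985
  P(4)·log₂(P(4)/Q(4)) = 0.5998·log₂(0.5998/0.1623) = 1.13111
  P(5)·log₂(P(5)/Q(5)) = 0.01·log₂(0.01/0.2556) = -0.04676

D_KL(P||Q) = -0.21916 - 0.05443 + 0.47985 + 1.13111 - 0.04676 = 1.29061 ≈ 1.2906 bits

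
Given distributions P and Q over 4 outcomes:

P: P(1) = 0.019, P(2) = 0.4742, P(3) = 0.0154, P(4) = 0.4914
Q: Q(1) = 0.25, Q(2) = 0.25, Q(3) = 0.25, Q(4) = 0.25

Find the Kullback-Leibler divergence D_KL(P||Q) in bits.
0.7845 bits

D_KL(P||Q) = Σ P(x) log₂(P(x)/Q(x))

Computing term by term:
  P(1)·log₂(P(1)/Q(1)) = 0.019·log₂(0.019/0.25) = -0.07064
  P(2)·log₂(P(2)/Q(2)) = 0.4742·log₂(0.4742/0.25) = 0.43796
  P(3)·log₂(P(3)/Q(3)) = 0.0154·log₂(0.0154/0.25) = -0.06192
  P(4)·log₂(P(4)/Q(4)) = 0.4914·log₂(0.4914/0.25) = 0.47910

D_KL(P||Q) = -0.07064 + 0.43796 - 0.06192 + 0.47910 = 0.78450 ≈ 0.7845 bits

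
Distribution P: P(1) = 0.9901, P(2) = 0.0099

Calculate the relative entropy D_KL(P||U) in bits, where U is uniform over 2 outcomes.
0.9199 bits

U(i) = 1/2 for all i

D_KL(P||U) = Σ P(x) log₂(P(x) / (1/2))
           = Σ P(x) log₂(P(x)) + log₂(2)
           = log₂(2) - H(P)

H(P) = -Σ P(x) log₂(P(x)):
  -P(1)·log₂(P(1)) = -(0.9901)·log₂(0.9901) = 0.01421
  -P(2)·log₂(P(2)) = -(0.0099)·log₂(0.0099) = 0.06592
H(P) = 0.01421 + 0.06592 = 0.08013 bits

log₂(2) = 1.00000 bits

D_KL(P||U) = 1.00000 - 0.08013 = 0.91987 ≈ 0.9199 bits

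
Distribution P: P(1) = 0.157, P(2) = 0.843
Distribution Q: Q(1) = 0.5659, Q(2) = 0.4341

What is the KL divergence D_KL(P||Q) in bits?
0.5168 bits

D_KL(P||Q) = Σ P(x) log₂(P(x)/Q(x))

Computing term by term:
  P(1)·log₂(P(1)/Q(1)) = 0.157·log₂(0.157/0.5659) = -0.29042
  P(2)·log₂(P(2)/Q(2)) = 0.843·log₂(0.843/0.4341) = 0.80718

D_KL(P||Q) = -0.29042 + 0.80718 = 0.51676 ≈ 0.5168 bits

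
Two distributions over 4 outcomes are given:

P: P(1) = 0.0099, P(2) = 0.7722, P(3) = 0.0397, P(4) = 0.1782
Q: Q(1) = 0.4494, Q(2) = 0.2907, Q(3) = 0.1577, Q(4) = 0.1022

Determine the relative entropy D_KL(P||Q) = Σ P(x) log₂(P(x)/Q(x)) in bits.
1.0978 bits

D_KL(P||Q) = Σ P(x) log₂(P(x)/Q(x))

Computing term by term:
  P(1)·log₂(P(1)/Q(1)) = 0.0099·log₂(0.0099/0.4494) = -0.05449
  P(2)·log₂(P(2)/Q(2)) = 0.7722·log₂(0.7722/0.2907) = 1.08837
  P(3)·log₂(P(3)/Q(3)) = 0.0397·log₂(0.0397/0.1577) = -0.07900
  P(4)·log₂(P(4)/Q(4)) = 0.1782·log₂(0.1782/0.1022) = 0.14293

D_KL(P||Q) = -0.05449 + 1.08837 - 0.07900 + 0.14293 = 1.09781 ≈ 1.0978 bits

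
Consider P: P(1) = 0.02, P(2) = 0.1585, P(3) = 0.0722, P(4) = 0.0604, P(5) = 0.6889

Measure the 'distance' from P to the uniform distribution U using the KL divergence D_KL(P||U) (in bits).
0.8991 bits

U(i) = 1/5 for all i

D_KL(P||U) = Σ P(x) log₂(P(x) / (1/5))
           = Σ P(x) log₂(P(x)) + log₂(5)
           = log₂(5) - H(P)

H(P) = -Σ P(x) log₂(P(x)):
  -P(1)·log₂(P(1)) = -(0.02)·log₂(0.02) = 0.11288
  -P(2)·log₂(P(2)) = -(0.1585)·log₂(0.1585) = 0.42121
  -P(3)·log₂(P(3)) = -(0.0722)·log₂(0.0722) = 0.27377
  -P(4)·log₂(P(4)) = -(0.0604)·log₂(0.0604) = 0.24458
  -P(5)·log₂(P(5)) = -(0.6889)·log₂(0.6889) = 0.37038
H(P) = 0.11288 + 0.42121 + 0.27377 + 0.24458 + 0.37038 = 1.42282 bits

log₂(5) = 2.32193 bits

D_KL(P||U) = 2.32193 - 1.42282 = 0.89911 ≈ 0.8991 bits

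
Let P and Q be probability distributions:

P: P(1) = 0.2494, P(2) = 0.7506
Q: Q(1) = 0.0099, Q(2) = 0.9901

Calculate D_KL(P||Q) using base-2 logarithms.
0.8610 bits

D_KL(P||Q) = Σ P(x) log₂(P(x)/Q(x))

Computing term by term:
  P(1)·log₂(P(1)/Q(1)) = 0.2494·log₂(0.2494/0.0099) = 1.16093
  P(2)·log₂(P(2)/Q(2)) = 0.7506·log₂(0.7506/0.9901) = -0.29989

D_KL(P||Q) = 1.16093 - 0.29989 = 0.86104 ≈ 0.8610 bits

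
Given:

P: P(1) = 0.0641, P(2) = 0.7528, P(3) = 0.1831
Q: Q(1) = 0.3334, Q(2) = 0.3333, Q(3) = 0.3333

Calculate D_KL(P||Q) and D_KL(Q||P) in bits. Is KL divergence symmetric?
D_KL(P||Q) = 0.5742 bits, D_KL(Q||P) = 0.6894 bits. No, KL divergence is not symmetric.

D_KL(P||Q) = Σ P(x) log₂(P(x)/Q(x))

Computing term by term:
  P(1)·log₂(P(1)/Q(1)) = 0.0641·log₂(0.0641/0.3334) = -0.15248
  P(2)·log₂(P(2)/Q(2)) = 0.7528·log₂(0.7528/0.3333) = 0.88488
  P(3)·log₂(P(3)/Q(3)) = 0.1831·log₂(0.1831/0.3333) = -0.15823

D_KL(P||Q) = -0.15248 + 0.88488 - 0.15823 = 0.57417 ≈ 0.5742 bits

D_KL(Q||P) = Σ Q(x) log₂(Q(x)/P(x))

Computing term by term:
  Q(1)·log₂(Q(1)/P(1)) = 0.3334·log₂(0.3334/0.0641) = 0.79311
  Q(2)·log₂(Q(2)/P(2)) = 0.3333·log₂(0.3333/0.7528) = -0.39178
  Q(3)·log₂(Q(3)/P(3)) = 0.3333·log₂(0.3333/0.1831) = 0.28803

D_KL(Q||P) = 0.79311 - 0.39178 + 0.28803 = 0.68936 ≈ 0.6894 bits

These are NOT equal (difference: 0.1152 bits). KL divergence is asymmetric: D_KL(P||Q) ≠ D_KL(Q||P) in general.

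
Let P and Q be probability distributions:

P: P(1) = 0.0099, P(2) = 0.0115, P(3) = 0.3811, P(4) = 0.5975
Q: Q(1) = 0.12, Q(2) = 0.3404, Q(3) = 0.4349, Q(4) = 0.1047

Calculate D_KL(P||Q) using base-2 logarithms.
1.3369 bits

D_KL(P||Q) = Σ P(x) log₂(P(x)/Q(x))

Computing term by term:
  P(1)·log₂(P(1)/Q(1)) = 0.0099·log₂(0.0099/0.12) = -0.03563
  P(2)·log₂(P(2)/Q(2)) = 0.0115·log₂(0.0115/0.3404) = -0.05621
  P(3)·log₂(P(3)/Q(3)) = 0.3811·log₂(0.3811/0.4349) = -0.07260
  P(4)·log₂(P(4)/Q(4)) = 0.5975·log₂(0.5975/0.1047) = 1.50132

D_KL(P||Q) = -0.03563 - 0.05621 - 0.07260 + 1.50132 = 1.33688 ≈ 1.3369 bits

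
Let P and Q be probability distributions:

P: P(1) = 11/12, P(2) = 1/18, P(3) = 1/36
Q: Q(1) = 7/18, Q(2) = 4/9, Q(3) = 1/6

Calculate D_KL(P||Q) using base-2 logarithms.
0.8955 bits

D_KL(P||Q) = Σ P(x) log₂(P(x)/Q(x))

Computing term by term:
  P(1)·log₂(P(1)/Q(1)) = (11/12)·log₂((11/12)/(7/18)) = 1.13395
  P(2)·log₂(P(2)/Q(2)) = (1/18)·log₂((1/18)/(4/9)) = -0.16667
  P(3)·log₂(P(3)/Q(3)) = (1/36)·log₂((1/36)/(1/6)) = -0.07180

D_KL(P||Q) = 1.13395 - 0.16667 - 0.07180 = 0.89548 ≈ 0.8955 bits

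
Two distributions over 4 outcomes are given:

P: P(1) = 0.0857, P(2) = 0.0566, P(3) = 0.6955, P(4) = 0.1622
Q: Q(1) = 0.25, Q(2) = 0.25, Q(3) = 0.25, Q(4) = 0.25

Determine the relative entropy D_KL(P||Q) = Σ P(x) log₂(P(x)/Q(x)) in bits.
0.6717 bits

D_KL(P||Q) = Σ P(x) log₂(P(x)/Q(x))

Computing term by term:
  P(1)·log₂(P(1)/Q(1)) = 0.0857·log₂(0.0857/0.25) = -0.13237
  P(2)·log₂(P(2)/Q(2)) = 0.0566·log₂(0.0566/0.25) = -0.12130
  P(3)·log₂(P(3)/Q(3)) = 0.6955·log₂(0.6955/0.25) = 1.02664
  P(4)·log₂(P(4)/Q(4)) = 0.1622·log₂(0.1622/0.25) = -0.10124

D_KL(P||Q) = -0.13237 - 0.12130 + 1.02664 - 0.10124 = 0.67173 ≈ 0.6717 bits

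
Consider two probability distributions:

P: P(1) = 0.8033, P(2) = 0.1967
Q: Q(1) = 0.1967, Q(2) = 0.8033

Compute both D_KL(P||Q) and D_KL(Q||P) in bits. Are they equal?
D_KL(P||Q) = 1.2314 bits, D_KL(Q||P) = 1.2314 bits. Yes, in this case they are equal (although KL divergence is not symmetric in general).

D_KL(P||Q) = Σ P(x) log₂(P(x)/Q(x))

Computing term by term:
  P(1)·log₂(P(1)/Q(1)) = 0.8033·log₂(0.8033/0.1967) = 1.63065
  P(2)·log₂(P(2)/Q(2)) = 0.1967·log₂(0.1967/0.8033) = -0.39929

D_KL(P||Q) = 1.63065 - 0.39929 = 1.23136 ≈ 1.2314 bits

D_KL(Q||P) = Σ Q(x) log₂(Q(x)/P(x))

Computing term by term:
  Q(1)·log₂(Q(1)/P(1)) = 0.1967·log₂(0.1967/0.8033) = -0.39929
  Q(2)·log₂(Q(2)/P(2)) = 0.8033·log₂(0.8033/0.1967) = 1.63065

D_KL(Q||P) = -0.39929 + 1.63065 = 1.23136 ≈ 1.2314 bits

These ARE equal here. Q is P with outcomes relabeled (Q(1) = P(2), Q(2) = P(1)) by a relabeling that is its own inverse, so the two sums contain exactly the same terms in a different order. This is a special case — KL divergence is not symmetric in general: D_KL(P||Q) ≠ D_KL(Q||P) for most P, Q.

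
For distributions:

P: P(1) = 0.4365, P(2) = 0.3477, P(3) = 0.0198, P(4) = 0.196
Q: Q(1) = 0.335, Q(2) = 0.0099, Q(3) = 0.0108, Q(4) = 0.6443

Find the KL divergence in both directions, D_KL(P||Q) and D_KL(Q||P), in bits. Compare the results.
D_KL(P||Q) = 1.6327 bits, D_KL(Q||P) = 0.9180 bits. D_KL(P||Q) is larger than D_KL(Q||P) by 0.7147 bits; the two directions differ.

D_KL(P||Q) = Σ P(x) log₂(P(x)/Q(x))

Computing term by term:
  P(1)·log₂(P(1)/Q(1)) = 0.4365·log₂(0.4365/0.335) = 0.16666
  P(2)·log₂(P(2)/Q(2)) = 0.3477·log₂(0.3477/0.0099) = 1.78519
  P(3)·log₂(P(3)/Q(3)) = 0.0198·log₂(0.0198/0.0108) = 0.01731
  P(4)·log₂(P(4)/Q(4)) = 0.196·log₂(0.196/0.6443) = -0.33651

D_KL(P||Q) = 0.16666 + 1.78519 + 0.01731 - 0.33651 = 1.63265 ≈ 1.6327 bits

D_KL(Q||P) = Σ Q(x) log₂(Q(x)/P(x))

Computing term by term:
  Q(1)·log₂(Q(1)/P(1)) = 0.335·log₂(0.335/0.4365) = -0.12791
  Q(2)·log₂(Q(2)/P(2)) = 0.0099·log₂(0.0099/0.3477) = -0.05083
  Q(3)·log₂(Q(3)/P(3)) = 0.0108·log₂(0.0108/0.0198) = -0.00944
  Q(4)·log₂(Q(4)/P(4)) = 0.6443·log₂(0.6443/0.196) = 1.10619

D_KL(Q||P) = -0.12791 - 0.05083 - 0.00944 + 1.10619 = 0.91801 ≈ 0.9180 bits

These are NOT equal (difference: 0.7147 bits). KL divergence is asymmetric: D_KL(P||Q) ≠ D_KL(Q||P) in general.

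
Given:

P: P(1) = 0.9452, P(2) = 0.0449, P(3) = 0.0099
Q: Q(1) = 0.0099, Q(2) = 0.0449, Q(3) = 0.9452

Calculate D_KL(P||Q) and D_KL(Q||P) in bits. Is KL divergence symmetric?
D_KL(P||Q) = 6.1515 bits, D_KL(Q||P) = 6.1515 bits. The two values coincide for this particular pair, but no — KL divergence is not symmetric in general.

D_KL(P||Q) = Σ P(x) log₂(P(x)/Q(x))

Computing term by term:
  P(1)·log₂(P(1)/Q(1)) = 0.9452·log₂(0.9452/0.0099) = 6.21663
  P(2)·log₂(P(2)/Q(2)) = 0.0449·log₂(0.0449/0.0449) = 0.00000
  P(3)·log₂(P(3)/Q(3)) = 0.0099·log₂(0.0099/0.9452) = -0.06511

D_KL(P||Q) = 6.21663 + 0.00000 - 0.06511 = 6.15152 ≈ 6.1515 bits

D_KL(Q||P) = Σ Q(x) log₂(Q(x)/P(x))

Computing term by term:
  Q(1)·log₂(Q(1)/P(1)) = 0.0099·log₂(0.0099/0.9452) = -0.06511
  Q(2)·log₂(Q(2)/P(2)) = 0.0449·log₂(0.0449/0.0449) = 0.00000
  Q(3)·log₂(Q(3)/P(3)) = 0.9452·log₂(0.9452/0.0099) = 6.21663

D_KL(Q||P) = -0.06511 + 0.00000 + 6.21663 = 6.15152 ≈ 6.1515 bits

These ARE equal here. Q is P with outcomes relabeled (Q(1) = P(3), Q(3) = P(1)) by a relabeling that is its own inverse, so the two sums contain exactly the same terms in a different order. This is a special case — KL divergence is not symmetric in general: D_KL(P||Q) ≠ D_KL(Q||P) for most P, Q.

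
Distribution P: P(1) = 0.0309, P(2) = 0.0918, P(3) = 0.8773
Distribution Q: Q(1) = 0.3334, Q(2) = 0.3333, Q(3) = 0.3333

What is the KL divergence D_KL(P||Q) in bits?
0.9481 bits

D_KL(P||Q) = Σ P(x) log₂(P(x)/Q(x))

Computing term by term:
  P(1)·log₂(P(1)/Q(1)) = 0.0309·log₂(0.0309/0.3334) = -0.10604
  P(2)·log₂(P(2)/Q(2)) = 0.0918·log₂(0.0918/0.3333) = -0.17077
  P(3)·log₂(P(3)/Q(3)) = 0.8773·log₂(0.8773/0.3333) = 1.22493

D_KL(P||Q) = -0.10604 - 0.17077 + 1.22493 = 0.94812 ≈ 0.9481 bits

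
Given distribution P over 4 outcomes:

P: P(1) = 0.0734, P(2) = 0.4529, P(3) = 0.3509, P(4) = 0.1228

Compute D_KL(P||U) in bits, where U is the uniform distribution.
0.3042 bits

U(i) = 1/4 for all i

D_KL(P||U) = Σ P(x) log₂(P(x) / (1/4))
           = Σ P(x) log₂(P(x)) + log₂(4)
           = log₂(4) - H(P)

H(P) = -Σ P(x) log₂(P(x)):
  -P(1)·log₂(P(1)) = -(0.0734)·log₂(0.0734) = 0.27658
  -P(2)·log₂(P(2)) = -(0.4529)·log₂(0.4529) = 0.51754
  -P(3)·log₂(P(3)) = -(0.3509)·log₂(0.3509) = 0.53016
  -P(4)·log₂(P(4)) = -(0.1228)·log₂(0.1228) = 0.37155
H(P) = 0.27658 + 0.51754 + 0.53016 + 0.37155 = 1.69583 bits

log₂(4) = 2.00000 bits

D_KL(P||U) = 2.00000 - 1.69583 = 0.30417 ≈ 0.3042 bits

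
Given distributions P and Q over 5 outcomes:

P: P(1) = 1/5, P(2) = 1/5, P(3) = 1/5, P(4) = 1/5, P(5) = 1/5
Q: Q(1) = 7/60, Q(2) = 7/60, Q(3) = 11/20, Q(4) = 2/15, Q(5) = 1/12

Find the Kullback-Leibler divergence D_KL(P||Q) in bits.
0.3888 bits

D_KL(P||Q) = Σ P(x) log₂(P(x)/Q(x))

Computing term by term:
  P(1)·log₂(P(1)/Q(1)) = (1/5)·log₂((1/5)/(7/60)) = 0.15552
  P(2)·log₂(P(2)/Q(2)) = (1/5)·log₂((1/5)/(7/60)) = 0.15552
  P(3)·log₂(P(3)/Q(3)) = (1/5)·log₂((1/5)/(11/20)) = -0.29189
  P(4)·log₂(P(4)/Q(4)) = (1/5)·log₂((1/5)/(2/15)) = 0.11699
  P(5)·log₂(P(5)/Q(5)) = (1/5)·log₂((1/5)/(1/12)) = 0.25261

D_KL(P||Q) = 0.15552 + 0.15552 - 0.29189 + 0.11699 + 0.25261 = 0.38875 ≈ 0.3888 bits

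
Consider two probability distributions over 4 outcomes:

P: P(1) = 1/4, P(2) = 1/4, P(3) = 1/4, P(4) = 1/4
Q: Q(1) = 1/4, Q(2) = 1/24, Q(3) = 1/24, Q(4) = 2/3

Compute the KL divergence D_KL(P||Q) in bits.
0.9387 bits

D_KL(P||Q) = Σ P(x) log₂(P(x)/Q(x))

Computing term by term:
  P(1)·log₂(P(1)/Q(1)) = (1/4)·log₂((1/4)/(1/4)) = 0.00000
  P(2)·log₂(P(2)/Q(2)) = (1/4)·log₂((1/4)/(1/24)) = 0.64624
  P(3)·log₂(P(3)/Q(3)) = (1/4)·log₂((1/4)/(1/24)) = 0.64624
  P(4)·log₂(P(4)/Q(4)) = (1/4)·log₂((1/4)/(2/3)) = -0.35376

D_KL(P||Q) = 0.00000 + 0.64624 + 0.64624 - 0.35376 = 0.93872 ≈ 0.9387 bits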